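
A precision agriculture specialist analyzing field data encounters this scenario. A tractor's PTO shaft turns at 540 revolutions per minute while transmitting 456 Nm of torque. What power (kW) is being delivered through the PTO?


P = 2*pi*n*T / 60000
  = 2*pi * 540 * 456 / 60000
  = 1547171.55 / 60000
  = 25.79 kW


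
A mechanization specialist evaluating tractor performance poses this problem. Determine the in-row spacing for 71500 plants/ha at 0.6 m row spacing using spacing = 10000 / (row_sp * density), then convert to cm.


spacing = 10000 / (row_sp * density)
        = 10000 / (0.6 * 71500)
        = 10000 / 42900
        = 0.23310 m = 23.31 cm


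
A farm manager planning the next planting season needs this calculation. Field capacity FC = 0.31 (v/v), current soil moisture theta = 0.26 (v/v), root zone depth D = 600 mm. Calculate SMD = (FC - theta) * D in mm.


SMD = (FC - theta) * D
    = (0.31 - 0.26) * 600
    = 0.050 * 600
    = 30 mm


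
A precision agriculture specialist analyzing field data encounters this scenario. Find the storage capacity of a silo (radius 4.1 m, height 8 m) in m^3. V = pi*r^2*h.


V = pi * r^2 * h
  = pi * 4.1^2 * 8
  = pi * 16.81 * 8
  = 422.48 m^3


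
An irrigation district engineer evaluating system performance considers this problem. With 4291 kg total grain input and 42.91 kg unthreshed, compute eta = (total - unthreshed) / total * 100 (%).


eta = (total - unthreshed) / total * 100
    = (4291 - 42.91) / 4291 * 100
    = 4248.09 / 4291 * 100
    = 99%


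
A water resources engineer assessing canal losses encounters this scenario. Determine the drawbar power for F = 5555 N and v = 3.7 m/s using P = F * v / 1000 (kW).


P = F * v / 1000
  = 5555 * 3.7 / 1000
  = 20553.50 / 1000
  = 20.55 kW


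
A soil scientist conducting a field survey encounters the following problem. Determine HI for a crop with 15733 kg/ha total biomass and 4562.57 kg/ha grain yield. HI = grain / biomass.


HI = grain_yield / biomass
   = 4562.57 / 15733
   = 0.29


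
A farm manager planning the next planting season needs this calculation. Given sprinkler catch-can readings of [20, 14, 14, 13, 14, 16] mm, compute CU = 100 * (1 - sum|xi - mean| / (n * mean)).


xbar = 91 / 6 = 15.167
sum|xi - xbar| = 11.333
CU = 100 * (1 - 11.333 / (6 * 15.167))
   = 100 * (1 - 0.1245)
   = 87.55%


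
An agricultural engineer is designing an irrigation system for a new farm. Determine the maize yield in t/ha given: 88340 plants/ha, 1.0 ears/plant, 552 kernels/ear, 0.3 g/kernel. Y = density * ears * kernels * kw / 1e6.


Y = density * ears * kernels * kw
  = 88340 * 1.0 * 552 * 0.3 g/ha
  = 14629104 g/ha
  = 14629.10 kg/ha = 14.63 t/ha


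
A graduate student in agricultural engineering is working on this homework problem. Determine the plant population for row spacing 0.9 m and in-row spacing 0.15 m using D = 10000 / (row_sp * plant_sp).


D = 10000 / (row_sp * plant_sp)
  = 10000 / (0.9 * 0.15)
  = 10000 / 0.1350
  = 74074.07 plants/ha


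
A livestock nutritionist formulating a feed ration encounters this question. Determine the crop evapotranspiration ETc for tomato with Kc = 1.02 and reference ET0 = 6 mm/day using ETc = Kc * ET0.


ETc = Kc * ET0
    = 1.02 * 6
    = 6.12 mm/day


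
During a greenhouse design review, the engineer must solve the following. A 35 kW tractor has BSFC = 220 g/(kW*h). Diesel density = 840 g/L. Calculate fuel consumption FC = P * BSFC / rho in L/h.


FC = P * BSFC / rho_fuel
   = 35 * 220 / 840
   = 7700 / 840
   = 9.17 L/h


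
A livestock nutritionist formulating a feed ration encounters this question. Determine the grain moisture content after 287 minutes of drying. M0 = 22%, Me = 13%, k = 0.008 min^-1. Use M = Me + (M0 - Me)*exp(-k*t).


M = Me + (M0 - Me) * e^(-k*t)
  = 13 + (22 - 13) * e^(-0.008*287)
  = 13 + 9 * e^(-2.296)
  = 13 + 9 * 0.10066
  = 13 + 0.9059
  = 13.91%


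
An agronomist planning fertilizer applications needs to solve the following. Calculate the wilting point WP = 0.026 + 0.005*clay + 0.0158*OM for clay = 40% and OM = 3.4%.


WP = 0.026 + 0.005*40 + 0.0158*3.4
   = 0.026 + 0.2000 + 0.0537
   = 0.2797


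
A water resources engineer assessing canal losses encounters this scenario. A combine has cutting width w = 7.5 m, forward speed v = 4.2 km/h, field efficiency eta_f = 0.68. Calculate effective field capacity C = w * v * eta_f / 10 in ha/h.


C = w * v * eta_f / 10
  = 7.5 * 4.2 * 0.68 / 10
  = 21.42 / 10
  = 2.14 ha/h


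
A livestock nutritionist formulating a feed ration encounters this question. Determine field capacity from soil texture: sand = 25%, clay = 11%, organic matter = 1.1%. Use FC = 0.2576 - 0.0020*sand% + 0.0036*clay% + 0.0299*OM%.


FC = 0.2576 - 0.0020*25 + 0.0036*11 + 0.0299*1.1
   = 0.2576 - 0.0500 + 0.0396 + 0.0329
   = 0.2801


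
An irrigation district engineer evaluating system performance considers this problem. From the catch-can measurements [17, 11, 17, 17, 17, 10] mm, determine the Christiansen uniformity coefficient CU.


xbar = 89 / 6 = 14.833
sum|xi - xbar| = 17.333
CU = 100 * (1 - 17.333 / (6 * 14.833))
   = 100 * (1 - 0.1948)
   = 80.52%


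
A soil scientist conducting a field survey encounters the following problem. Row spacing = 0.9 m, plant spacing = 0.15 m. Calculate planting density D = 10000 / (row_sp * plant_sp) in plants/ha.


D = 10000 / (row_sp * plant_sp)
  = 10000 / (0.9 * 0.15)
  = 10000 / 0.1350
  = 74074.07 plants/ha


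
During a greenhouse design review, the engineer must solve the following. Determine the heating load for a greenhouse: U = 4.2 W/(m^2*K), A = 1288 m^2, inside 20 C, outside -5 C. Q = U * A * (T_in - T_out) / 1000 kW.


dT = 20 - (-5) = 25 K
Q = U * A * dT
  = 4.2 * 1288 * 25
  = 135240 W = 135.24 kW


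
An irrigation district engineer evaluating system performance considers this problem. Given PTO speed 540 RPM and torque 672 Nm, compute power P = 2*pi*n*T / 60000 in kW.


P = 2*pi*n*T / 60000
  = 2*pi * 540 * 672 / 60000
  = 2280042.28 / 60000
  = 38.00 kW


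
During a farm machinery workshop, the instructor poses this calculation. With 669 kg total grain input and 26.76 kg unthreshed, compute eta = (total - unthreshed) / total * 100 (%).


eta = (total - unthreshed) / total * 100
    = (669 - 26.76) / 669 * 100
    = 642.24 / 669 * 100
    = 96%


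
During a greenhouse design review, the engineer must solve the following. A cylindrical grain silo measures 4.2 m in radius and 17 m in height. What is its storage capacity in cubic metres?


V = pi * r^2 * h
  = pi * 4.2^2 * 17
  = pi * 17.64 * 17
  = 942.10 m^3


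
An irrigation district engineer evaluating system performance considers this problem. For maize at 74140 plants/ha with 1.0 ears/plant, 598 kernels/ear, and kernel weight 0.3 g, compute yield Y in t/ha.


Y = density * ears * kernels * kw
  = 74140 * 1.0 * 598 * 0.3 g/ha
  = 13300716 g/ha
  = 13300.72 kg/ha = 13.30 t/ha


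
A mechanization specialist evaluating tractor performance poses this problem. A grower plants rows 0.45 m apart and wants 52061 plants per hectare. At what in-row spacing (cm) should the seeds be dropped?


spacing = 10000 / (row_sp * density)
        = 10000 / (0.45 * 52061)
        = 10000 / 23427.45
        = 0.42685 m = 42.68 cm


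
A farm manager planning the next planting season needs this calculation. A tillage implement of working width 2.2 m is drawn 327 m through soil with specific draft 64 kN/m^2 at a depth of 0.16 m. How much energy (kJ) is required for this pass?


E = k * d * w * L
  = 64 * 0.16 * 2.2 * 327
  = 7366.66 kJ


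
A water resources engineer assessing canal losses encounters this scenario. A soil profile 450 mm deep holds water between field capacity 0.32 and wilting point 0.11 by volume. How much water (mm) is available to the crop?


AW = (FC - WP) * D
   = (0.32 - 0.11) * 450
   = 0.21 * 450
   = 94.50 mm


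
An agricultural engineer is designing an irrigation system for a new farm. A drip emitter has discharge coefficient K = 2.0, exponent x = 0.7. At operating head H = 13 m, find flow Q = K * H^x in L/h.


Q = K * H^x
  = 2.0 * 13^0.7
  = 2.0 * 6.0223
  = 12.04 L/h


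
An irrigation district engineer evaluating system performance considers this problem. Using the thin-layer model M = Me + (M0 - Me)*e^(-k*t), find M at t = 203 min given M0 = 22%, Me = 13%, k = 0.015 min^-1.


M = Me + (M0 - Me) * e^(-k*t)
  = 13 + (22 - 13) * e^(-0.015*203)
  = 13 + 9 * e^(-3.045)
  = 13 + 9 * 0.04760
  = 13 + 0.4284
  = 13.43%


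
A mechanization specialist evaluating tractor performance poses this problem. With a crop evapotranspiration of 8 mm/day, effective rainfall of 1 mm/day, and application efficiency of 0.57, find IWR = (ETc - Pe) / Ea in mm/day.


IWR = (ETc - Pe) / Ea
    = (8 - 1) / 0.57
    = 7 / 0.57
    = 12.28 mm/day


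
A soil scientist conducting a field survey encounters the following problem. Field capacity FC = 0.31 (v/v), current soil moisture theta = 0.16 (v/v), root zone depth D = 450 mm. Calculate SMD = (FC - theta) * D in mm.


SMD = (FC - theta) * D
    = (0.31 - 0.16) * 450
    = 0.150 * 450
    = 67.50 mm


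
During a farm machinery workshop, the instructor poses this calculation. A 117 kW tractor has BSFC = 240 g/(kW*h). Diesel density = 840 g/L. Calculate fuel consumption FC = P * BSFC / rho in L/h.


FC = P * BSFC / rho_fuel
   = 117 * 240 / 840
   = 28080 / 840
   = 33.43 L/h


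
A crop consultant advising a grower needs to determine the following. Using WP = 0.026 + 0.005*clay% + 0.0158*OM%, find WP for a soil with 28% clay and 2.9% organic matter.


WP = 0.026 + 0.005*28 + 0.0158*2.9
   = 0.026 + 0.1400 + 0.0458
   = 0.2118


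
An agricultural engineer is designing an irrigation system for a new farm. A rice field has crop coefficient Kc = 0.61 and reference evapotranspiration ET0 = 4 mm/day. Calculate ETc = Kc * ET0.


ETc = Kc * ET0
    = 0.61 * 4
    = 2.44 mm/day


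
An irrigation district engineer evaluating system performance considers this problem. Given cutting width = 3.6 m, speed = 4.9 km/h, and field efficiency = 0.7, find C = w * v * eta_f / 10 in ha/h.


C = w * v * eta_f / 10
  = 3.6 * 4.9 * 0.7 / 10
  = 12.35 / 10
  = 1.23 ha/h


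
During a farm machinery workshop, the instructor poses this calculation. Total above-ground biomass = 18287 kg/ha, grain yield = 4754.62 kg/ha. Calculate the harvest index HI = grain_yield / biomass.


HI = grain_yield / biomass
   = 4754.62 / 18287
   = 0.26


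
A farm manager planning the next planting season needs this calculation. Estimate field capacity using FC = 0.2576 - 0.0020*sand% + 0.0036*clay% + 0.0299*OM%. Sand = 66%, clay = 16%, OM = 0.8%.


FC = 0.2576 - 0.0020*66 + 0.0036*16 + 0.0299*0.8
   = 0.2576 - 0.1320 + 0.0576 + 0.0239
   = 0.2071


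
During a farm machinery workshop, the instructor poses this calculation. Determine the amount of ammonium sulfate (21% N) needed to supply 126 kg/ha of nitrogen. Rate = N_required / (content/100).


Rate = N_required / (N_content / 100)
     = 126 / (21 / 100)
     = 126 / 0.21
     = 600 kg/ha


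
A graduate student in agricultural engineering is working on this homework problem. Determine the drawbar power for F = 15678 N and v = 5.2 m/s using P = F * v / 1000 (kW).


P = F * v / 1000
  = 15678 * 5.2 / 1000
  = 81525.60 / 1000
  = 81.53 kW


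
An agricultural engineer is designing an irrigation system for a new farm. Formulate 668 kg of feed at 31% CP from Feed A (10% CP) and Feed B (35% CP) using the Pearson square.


parts_A = CP_b - target = 35 - 31 = 4
parts_B = target - CP_a = 31 - 10 = 21
total_parts = 4 + 21 = 25
Feed A = 668 * 4 / 25 = 106.88 kg
Feed B = 668 * 21 / 25 = 561.12 kg

106.88 kg


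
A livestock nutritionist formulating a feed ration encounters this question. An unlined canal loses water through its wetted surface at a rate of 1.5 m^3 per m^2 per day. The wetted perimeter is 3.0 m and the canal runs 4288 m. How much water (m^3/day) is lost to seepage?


S = C * P * L
  = 1.5 * 3.0 * 4288
  = 19296 m^3/day


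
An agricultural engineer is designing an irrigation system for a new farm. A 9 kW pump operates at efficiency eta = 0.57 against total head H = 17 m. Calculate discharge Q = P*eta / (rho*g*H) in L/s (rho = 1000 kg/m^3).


Q = (P * 1000 * eta) / (rho * g * H)
  = (9 * 1000 * 0.57) / (1000 * 9.81 * 17)
  = 5130 / 166770
  = 0.03076 m^3/s = 30.76 L/s


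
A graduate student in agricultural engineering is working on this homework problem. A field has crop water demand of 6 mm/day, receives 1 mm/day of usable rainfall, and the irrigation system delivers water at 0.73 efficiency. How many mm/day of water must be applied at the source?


IWR = (ETc - Pe) / Ea
    = (6 - 1) / 0.73
    = 5 / 0.73
    = 6.85 mm/day


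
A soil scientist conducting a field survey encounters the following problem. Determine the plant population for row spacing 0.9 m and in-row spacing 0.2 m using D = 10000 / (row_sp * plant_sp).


D = 10000 / (row_sp * plant_sp)
  = 10000 / (0.9 * 0.2)
  = 10000 / 0.1800
  = 55555.56 plants/ha


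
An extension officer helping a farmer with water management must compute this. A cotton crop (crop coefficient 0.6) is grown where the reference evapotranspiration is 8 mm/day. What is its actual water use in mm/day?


ETc = Kc * ET0
    = 0.6 * 8
    = 4.80 mm/day


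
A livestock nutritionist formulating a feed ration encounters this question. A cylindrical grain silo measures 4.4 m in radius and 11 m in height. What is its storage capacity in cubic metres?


V = pi * r^2 * h
  = pi * 4.4^2 * 11
  = pi * 19.36 * 11
  = 669.03 m^3


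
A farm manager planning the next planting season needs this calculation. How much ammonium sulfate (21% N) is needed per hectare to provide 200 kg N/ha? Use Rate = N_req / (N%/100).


Rate = N_required / (N_content / 100)
     = 200 / (21 / 100)
     = 200 / 0.21
     = 952.38 kg/ha


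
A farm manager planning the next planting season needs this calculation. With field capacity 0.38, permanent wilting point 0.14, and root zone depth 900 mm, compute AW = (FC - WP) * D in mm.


AW = (FC - WP) * D
   = (0.38 - 0.14) * 900
   = 0.24 * 900
   = 216 mm


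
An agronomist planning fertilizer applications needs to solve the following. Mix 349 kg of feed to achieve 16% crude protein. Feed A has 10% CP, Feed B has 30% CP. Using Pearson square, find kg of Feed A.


parts_A = CP_b - target = 30 - 16 = 14
parts_B = target - CP_a = 16 - 10 = 6
total_parts = 14 + 6 = 20
Feed A = 349 * 14 / 20 = 244.30 kg
Feed B = 349 * 6 / 20 = 104.70 kg

244.30 kg


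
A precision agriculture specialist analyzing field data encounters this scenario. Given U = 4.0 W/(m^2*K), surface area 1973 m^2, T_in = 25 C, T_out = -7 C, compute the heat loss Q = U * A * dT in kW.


dT = 25 - (-7) = 32 K
Q = U * A * dT
  = 4.0 * 1973 * 32
  = 252544 W = 252.54 kW


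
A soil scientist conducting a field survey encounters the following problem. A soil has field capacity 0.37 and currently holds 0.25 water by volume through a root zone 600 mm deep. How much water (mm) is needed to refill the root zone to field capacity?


SMD = (FC - theta) * D
    = (0.37 - 0.25) * 600
    = 0.120 * 600
    = 72 mm


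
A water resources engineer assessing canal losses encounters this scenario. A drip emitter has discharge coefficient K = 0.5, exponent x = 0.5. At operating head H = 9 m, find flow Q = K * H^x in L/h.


Q = K * H^x
  = 0.5 * 9^0.5
  = 0.5 * 3
  = 1.50 L/h


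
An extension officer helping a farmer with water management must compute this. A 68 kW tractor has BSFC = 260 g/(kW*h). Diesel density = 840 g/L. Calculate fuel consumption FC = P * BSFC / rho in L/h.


FC = P * BSFC / rho_fuel
   = 68 * 260 / 840
   = 17680 / 840
   = 21.05 L/h


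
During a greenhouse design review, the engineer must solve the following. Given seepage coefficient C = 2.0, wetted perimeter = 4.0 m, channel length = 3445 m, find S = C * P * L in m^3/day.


S = C * P * L
  = 2.0 * 4.0 * 3445
  = 27560 m^3/day


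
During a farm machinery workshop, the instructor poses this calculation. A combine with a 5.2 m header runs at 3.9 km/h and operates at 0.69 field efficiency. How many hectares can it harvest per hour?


C = w * v * eta_f / 10
  = 5.2 * 3.9 * 0.69 / 10
  = 13.99 / 10
  = 1.40 ha/h


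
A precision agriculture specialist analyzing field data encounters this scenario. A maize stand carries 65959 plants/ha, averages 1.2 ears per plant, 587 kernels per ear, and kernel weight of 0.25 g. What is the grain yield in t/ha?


Y = density * ears * kernels * kw
  = 65959 * 1.2 * 587 * 0.25 g/ha
  = 11615379.90 g/ha
  = 11615.38 kg/ha = 11.62 t/ha


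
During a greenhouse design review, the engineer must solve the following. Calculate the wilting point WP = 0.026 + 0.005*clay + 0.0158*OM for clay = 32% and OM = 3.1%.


WP = 0.026 + 0.005*32 + 0.0158*3.1
   = 0.026 + 0.1600 + 0.0490
   = 0.2350


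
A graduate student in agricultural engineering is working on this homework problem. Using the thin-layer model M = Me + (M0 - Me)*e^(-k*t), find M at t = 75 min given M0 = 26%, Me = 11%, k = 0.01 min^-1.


M = Me + (M0 - Me) * e^(-k*t)
  = 11 + (26 - 11) * e^(-0.01*75)
  = 11 + 15 * e^(-0.750)
  = 11 + 15 * 0.47237
  = 11 + 7.0855
  = 18.09%


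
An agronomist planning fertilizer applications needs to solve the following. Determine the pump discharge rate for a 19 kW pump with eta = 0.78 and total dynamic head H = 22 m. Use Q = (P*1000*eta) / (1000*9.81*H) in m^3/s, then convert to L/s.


Q = (P * 1000 * eta) / (rho * g * H)
  = (19 * 1000 * 0.78) / (1000 * 9.81 * 22)
  = 14820 / 215820
  = 0.06867 m^3/s = 68.67 L/s


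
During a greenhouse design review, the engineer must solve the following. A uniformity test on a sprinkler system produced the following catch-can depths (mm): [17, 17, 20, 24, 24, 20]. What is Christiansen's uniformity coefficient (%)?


xbar = 122 / 6 = 20.333
sum|xi - xbar| = 14.667
CU = 100 * (1 - 14.667 / (6 * 20.333))
   = 100 * (1 - 0.1202)
   = 87.98%


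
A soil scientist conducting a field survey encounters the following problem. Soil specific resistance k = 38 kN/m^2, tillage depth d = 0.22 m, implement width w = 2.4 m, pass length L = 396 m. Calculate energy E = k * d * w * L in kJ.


E = k * d * w * L
  = 38 * 0.22 * 2.4 * 396
  = 7945.34 kJ


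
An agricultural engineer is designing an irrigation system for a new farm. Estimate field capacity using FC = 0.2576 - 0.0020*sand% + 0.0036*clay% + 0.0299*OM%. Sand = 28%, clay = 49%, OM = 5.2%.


FC = 0.2576 - 0.0020*28 + 0.0036*49 + 0.0299*5.2
   = 0.2576 - 0.0560 + 0.1764 + 0.1555
   = 0.5335


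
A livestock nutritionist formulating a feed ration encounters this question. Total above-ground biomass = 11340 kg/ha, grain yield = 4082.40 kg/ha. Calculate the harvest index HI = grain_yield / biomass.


HI = grain_yield / biomass
   = 4082.40 / 11340
   = 0.36


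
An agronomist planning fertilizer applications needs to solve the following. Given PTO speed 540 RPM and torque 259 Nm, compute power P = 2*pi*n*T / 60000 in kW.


P = 2*pi*n*T / 60000
  = 2*pi * 540 * 259 / 60000
  = 878766.30 / 60000
  = 14.65 kW


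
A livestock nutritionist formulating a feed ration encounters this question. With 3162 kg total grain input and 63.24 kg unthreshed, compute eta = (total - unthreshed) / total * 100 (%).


eta = (total - unthreshed) / total * 100
    = (3162 - 63.24) / 3162 * 100
    = 3098.76 / 3162 * 100
    = 98%


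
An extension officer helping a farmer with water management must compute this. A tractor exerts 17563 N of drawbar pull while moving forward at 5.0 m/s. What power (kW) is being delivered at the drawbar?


P = F * v / 1000
  = 17563 * 5.0 / 1000
  = 87815 / 1000
  = 87.82 kW


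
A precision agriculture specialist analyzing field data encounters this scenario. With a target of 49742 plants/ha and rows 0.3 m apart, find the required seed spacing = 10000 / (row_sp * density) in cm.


spacing = 10000 / (row_sp * density)
        = 10000 / (0.3 * 49742)
        = 10000 / 14922.60
        = 0.67012 m = 67.01 cm


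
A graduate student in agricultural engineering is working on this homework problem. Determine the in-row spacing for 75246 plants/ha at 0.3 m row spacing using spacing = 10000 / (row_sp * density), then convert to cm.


spacing = 10000 / (row_sp * density)
        = 10000 / (0.3 * 75246)
        = 10000 / 22573.80
        = 0.44299 m = 44.30 cm


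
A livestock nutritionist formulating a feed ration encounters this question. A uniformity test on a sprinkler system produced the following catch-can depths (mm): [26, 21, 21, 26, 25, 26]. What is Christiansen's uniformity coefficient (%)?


xbar = 145 / 6 = 24.167
sum|xi - xbar| = 12.667
CU = 100 * (1 - 12.667 / (6 * 24.167))
   = 100 * (1 - 0.0874)
   = 91.26%


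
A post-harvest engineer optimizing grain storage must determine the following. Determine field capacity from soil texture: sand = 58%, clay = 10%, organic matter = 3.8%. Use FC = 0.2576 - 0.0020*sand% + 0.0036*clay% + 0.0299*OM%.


FC = 0.2576 - 0.0020*58 + 0.0036*10 + 0.0299*3.8
   = 0.2576 - 0.1160 + 0.0360 + 0.1136
   = 0.2912


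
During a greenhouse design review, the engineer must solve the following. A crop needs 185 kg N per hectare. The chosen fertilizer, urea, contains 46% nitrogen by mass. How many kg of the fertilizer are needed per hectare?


Rate = N_required / (N_content / 100)
     = 185 / (46 / 100)
     = 185 / 0.46
     = 402.17 kg/ha


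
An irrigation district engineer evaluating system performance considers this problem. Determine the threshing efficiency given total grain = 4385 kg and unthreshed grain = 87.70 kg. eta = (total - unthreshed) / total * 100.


eta = (total - unthreshed) / total * 100
    = (4385 - 87.70) / 4385 * 100
    = 4297.30 / 4385 * 100
    = 98%


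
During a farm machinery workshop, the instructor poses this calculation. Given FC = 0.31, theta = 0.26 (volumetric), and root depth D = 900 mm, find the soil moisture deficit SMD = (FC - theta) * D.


SMD = (FC - theta) * D
    = (0.31 - 0.26) * 900
    = 0.050 * 900
    = 45 mm


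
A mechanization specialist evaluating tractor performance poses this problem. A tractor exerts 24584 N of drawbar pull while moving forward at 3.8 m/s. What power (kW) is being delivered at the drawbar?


P = F * v / 1000
  = 24584 * 3.8 / 1000
  = 93419.20 / 1000
  = 93.42 kW


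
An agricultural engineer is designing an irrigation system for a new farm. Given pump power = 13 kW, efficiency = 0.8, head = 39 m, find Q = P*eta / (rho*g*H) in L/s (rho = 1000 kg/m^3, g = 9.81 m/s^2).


Q = (P * 1000 * eta) / (rho * g * H)
  = (13 * 1000 * 0.8) / (1000 * 9.81 * 39)
  = 10400 / 382590
  = 0.02718 m^3/s = 27.18 L/s


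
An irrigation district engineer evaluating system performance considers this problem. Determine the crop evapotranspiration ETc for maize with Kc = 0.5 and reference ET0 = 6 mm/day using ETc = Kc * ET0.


ETc = Kc * ET0
    = 0.5 * 6
    = 3 mm/day


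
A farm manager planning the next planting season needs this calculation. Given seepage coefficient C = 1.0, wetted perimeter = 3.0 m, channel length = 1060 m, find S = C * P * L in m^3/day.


S = C * P * L
  = 1.0 * 3.0 * 1060
  = 3180 m^3/day


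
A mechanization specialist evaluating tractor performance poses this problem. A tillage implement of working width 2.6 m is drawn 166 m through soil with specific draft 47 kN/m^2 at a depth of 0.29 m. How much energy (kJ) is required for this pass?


E = k * d * w * L
  = 47 * 0.29 * 2.6 * 166
  = 5882.71 kJ


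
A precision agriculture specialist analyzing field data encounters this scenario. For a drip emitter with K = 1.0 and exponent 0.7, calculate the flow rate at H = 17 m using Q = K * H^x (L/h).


Q = K * H^x
  = 1.0 * 17^0.7
  = 1.0 * 7.2663
  = 7.27 L/h


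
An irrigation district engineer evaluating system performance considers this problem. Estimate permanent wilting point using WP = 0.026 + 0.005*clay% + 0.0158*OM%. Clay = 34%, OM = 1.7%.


WP = 0.026 + 0.005*34 + 0.0158*1.7
   = 0.026 + 0.1700 + 0.0269
   = 0.2229


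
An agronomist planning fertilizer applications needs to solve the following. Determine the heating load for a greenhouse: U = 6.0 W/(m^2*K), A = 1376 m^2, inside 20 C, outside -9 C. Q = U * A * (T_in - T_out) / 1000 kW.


dT = 20 - (-9) = 29 K
Q = U * A * dT
  = 6.0 * 1376 * 29
  = 239424 W = 239.42 kW


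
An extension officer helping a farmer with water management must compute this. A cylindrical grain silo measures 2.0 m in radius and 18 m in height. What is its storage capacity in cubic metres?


V = pi * r^2 * h
  = pi * 2.0^2 * 18
  = pi * 4 * 18
  = 226.19 m^3


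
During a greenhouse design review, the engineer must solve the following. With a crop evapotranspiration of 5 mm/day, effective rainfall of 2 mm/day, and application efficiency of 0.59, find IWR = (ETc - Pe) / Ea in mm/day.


IWR = (ETc - Pe) / Ea
    = (5 - 2) / 0.59
    = 3 / 0.59
    = 5.08 mm/day


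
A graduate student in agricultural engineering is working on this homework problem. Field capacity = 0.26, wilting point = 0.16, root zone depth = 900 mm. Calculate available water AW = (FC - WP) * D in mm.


AW = (FC - WP) * D
   = (0.26 - 0.16) * 900
   = 0.10 * 900
   = 90 mm


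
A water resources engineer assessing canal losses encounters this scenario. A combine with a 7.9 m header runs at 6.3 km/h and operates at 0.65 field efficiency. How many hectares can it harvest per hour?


C = w * v * eta_f / 10
  = 7.9 * 6.3 * 0.65 / 10
  = 32.35 / 10
  = 3.24 ha/h


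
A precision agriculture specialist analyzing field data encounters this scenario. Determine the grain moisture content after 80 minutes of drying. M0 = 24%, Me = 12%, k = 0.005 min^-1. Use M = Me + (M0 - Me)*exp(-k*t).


M = Me + (M0 - Me) * e^(-k*t)
  = 12 + (24 - 12) * e^(-0.005*80)
  = 12 + 12 * e^(-0.400)
  = 12 + 12 * 0.67032
  = 12 + 8.0438
  = 20.04%


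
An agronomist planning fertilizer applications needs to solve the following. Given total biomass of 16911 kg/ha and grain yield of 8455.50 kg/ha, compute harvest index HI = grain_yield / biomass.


HI = grain_yield / biomass
   = 8455.50 / 16911
   = 0.50


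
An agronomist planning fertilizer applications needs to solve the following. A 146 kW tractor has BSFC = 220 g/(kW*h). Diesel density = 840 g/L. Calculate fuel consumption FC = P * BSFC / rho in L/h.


FC = P * BSFC / rho_fuel
   = 146 * 220 / 840
   = 32120 / 840
   = 38.24 L/h


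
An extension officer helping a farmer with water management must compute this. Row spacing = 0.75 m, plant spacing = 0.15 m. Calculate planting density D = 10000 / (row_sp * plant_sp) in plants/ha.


D = 10000 / (row_sp * plant_sp)
  = 10000 / (0.75 * 0.15)
  = 10000 / 0.1125
  = 88888.89 plants/ha


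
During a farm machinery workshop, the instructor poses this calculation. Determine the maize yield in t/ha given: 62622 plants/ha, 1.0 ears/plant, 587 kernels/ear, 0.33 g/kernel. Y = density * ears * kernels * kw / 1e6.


Y = density * ears * kernels * kw
  = 62622 * 1.0 * 587 * 0.33 g/ha
  = 12130507.62 g/ha
  = 12130.51 kg/ha = 12.13 t/ha


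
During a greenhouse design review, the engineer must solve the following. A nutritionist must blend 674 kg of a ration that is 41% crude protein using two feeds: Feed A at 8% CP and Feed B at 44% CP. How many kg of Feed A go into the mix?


parts_A = CP_b - target = 44 - 41 = 3
parts_B = target - CP_a = 41 - 8 = 33
total_parts = 3 + 33 = 36
Feed A = 674 * 3 / 36 = 56.17 kg
Feed B = 674 * 33 / 36 = 617.83 kg

56.17 kg


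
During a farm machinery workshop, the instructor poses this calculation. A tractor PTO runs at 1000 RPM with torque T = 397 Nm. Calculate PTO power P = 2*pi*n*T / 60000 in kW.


P = 2*pi*n*T / 60000
  = 2*pi * 1000 * 397 / 60000
  = 2494424.57 / 60000
  = 41.57 kW


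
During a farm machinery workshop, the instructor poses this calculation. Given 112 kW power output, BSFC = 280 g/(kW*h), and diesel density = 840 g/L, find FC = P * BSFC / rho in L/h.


FC = P * BSFC / rho_fuel
   = 112 * 280 / 840
   = 31360 / 840
   = 37.33 L/h


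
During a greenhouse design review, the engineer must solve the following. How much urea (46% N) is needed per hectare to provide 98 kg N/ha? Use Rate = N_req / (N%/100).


Rate = N_required / (N_content / 100)
     = 98 / (46 / 100)
     = 98 / 0.46
     = 213.04 kg/ha


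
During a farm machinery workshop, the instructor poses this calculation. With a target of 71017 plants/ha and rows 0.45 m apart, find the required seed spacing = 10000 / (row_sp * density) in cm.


spacing = 10000 / (row_sp * density)
        = 10000 / (0.45 * 71017)
        = 10000 / 31957.65
        = 0.31291 m = 31.29 cm


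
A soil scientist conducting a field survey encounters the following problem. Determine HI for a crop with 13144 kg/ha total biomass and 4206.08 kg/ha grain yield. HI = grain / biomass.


HI = grain_yield / biomass
   = 4206.08 / 13144
   = 0.32


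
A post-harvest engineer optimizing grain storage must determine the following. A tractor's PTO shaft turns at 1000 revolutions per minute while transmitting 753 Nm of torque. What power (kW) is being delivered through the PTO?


P = 2*pi*n*T / 60000
  = 2*pi * 1000 * 753 / 60000
  = 4731238.54 / 60000
  = 78.85 kW


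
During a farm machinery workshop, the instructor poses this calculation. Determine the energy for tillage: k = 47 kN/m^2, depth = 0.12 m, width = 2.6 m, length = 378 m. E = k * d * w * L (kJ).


E = k * d * w * L
  = 47 * 0.12 * 2.6 * 378
  = 5542.99 kJ


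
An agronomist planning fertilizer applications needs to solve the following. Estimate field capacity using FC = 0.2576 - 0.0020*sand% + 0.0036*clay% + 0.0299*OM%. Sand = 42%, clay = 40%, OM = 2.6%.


FC = 0.2576 - 0.0020*42 + 0.0036*40 + 0.0299*2.6
   = 0.2576 - 0.0840 + 0.1440 + 0.0777
   = 0.3953


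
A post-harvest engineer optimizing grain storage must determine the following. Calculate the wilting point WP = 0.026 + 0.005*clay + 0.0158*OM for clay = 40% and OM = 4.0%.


WP = 0.026 + 0.005*40 + 0.0158*4.0
   = 0.026 + 0.2000 + 0.0632
   = 0.2892


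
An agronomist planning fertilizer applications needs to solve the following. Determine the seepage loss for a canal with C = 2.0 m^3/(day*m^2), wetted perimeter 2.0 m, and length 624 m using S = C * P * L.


S = C * P * L
  = 2.0 * 2.0 * 624
  = 2496 m^3/day


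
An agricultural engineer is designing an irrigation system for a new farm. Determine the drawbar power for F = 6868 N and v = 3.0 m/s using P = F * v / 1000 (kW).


P = F * v / 1000
  = 6868 * 3.0 / 1000
  = 20604 / 1000
  = 20.60 kW


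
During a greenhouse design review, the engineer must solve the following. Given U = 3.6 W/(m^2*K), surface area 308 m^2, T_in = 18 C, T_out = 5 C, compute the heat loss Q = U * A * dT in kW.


dT = 18 - (5) = 13 K
Q = U * A * dT
  = 3.6 * 308 * 13
  = 14414.40 W = 14.41 kW


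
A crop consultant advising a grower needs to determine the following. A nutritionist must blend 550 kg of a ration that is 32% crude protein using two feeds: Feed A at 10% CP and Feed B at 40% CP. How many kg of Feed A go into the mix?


parts_A = CP_b - target = 40 - 32 = 8
parts_B = target - CP_a = 32 - 10 = 22
total_parts = 8 + 22 = 30
Feed A = 550 * 8 / 30 = 146.67 kg
Feed B = 550 * 22 / 30 = 403.33 kg

146.67 kg


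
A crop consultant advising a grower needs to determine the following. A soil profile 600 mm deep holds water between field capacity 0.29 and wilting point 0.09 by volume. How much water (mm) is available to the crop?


AW = (FC - WP) * D
   = (0.29 - 0.09) * 600
   = 0.20 * 600
   = 120 mm


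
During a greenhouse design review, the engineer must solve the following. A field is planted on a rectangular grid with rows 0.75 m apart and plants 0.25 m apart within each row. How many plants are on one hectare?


D = 10000 / (row_sp * plant_sp)
  = 10000 / (0.75 * 0.25)
  = 10000 / 0.1875
  = 53333.33 plants/ha


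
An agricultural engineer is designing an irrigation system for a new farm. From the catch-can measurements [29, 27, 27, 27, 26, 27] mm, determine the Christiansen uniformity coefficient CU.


xbar = 163 / 6 = 27.167
sum|xi - xbar| = 3.667
CU = 100 * (1 - 3.667 / (6 * 27.167))
   = 100 * (1 - 0.0225)
   = 97.75%


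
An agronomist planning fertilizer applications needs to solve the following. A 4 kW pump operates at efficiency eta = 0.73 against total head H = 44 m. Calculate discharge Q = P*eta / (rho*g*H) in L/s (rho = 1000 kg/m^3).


Q = (P * 1000 * eta) / (rho * g * H)
  = (4 * 1000 * 0.73) / (1000 * 9.81 * 44)
  = 2920 / 431640
  = 0.00676 m^3/s = 6.76 L/s


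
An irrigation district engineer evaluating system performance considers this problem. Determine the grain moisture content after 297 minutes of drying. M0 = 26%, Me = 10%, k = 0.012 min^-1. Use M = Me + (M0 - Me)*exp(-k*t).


M = Me + (M0 - Me) * e^(-k*t)
  = 10 + (26 - 10) * e^(-0.012*297)
  = 10 + 16 * e^(-3.564)
  = 10 + 16 * 0.02833
  = 10 + 0.4532
  = 10.45%


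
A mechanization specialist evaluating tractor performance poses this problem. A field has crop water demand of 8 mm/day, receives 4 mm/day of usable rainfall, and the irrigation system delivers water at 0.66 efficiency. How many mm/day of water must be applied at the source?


IWR = (ETc - Pe) / Ea
    = (8 - 4) / 0.66
    = 4 / 0.66
    = 6.06 mm/day


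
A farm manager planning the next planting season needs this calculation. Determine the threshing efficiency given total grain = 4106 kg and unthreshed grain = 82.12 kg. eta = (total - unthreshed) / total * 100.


eta = (total - unthreshed) / total * 100
    = (4106 - 82.12) / 4106 * 100
    = 4023.88 / 4106 * 100
    = 98%


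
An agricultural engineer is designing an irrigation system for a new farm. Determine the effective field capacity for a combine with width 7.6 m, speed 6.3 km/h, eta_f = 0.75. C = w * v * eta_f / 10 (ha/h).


C = w * v * eta_f / 10
  = 7.6 * 6.3 * 0.75 / 10
  = 35.91 / 10
  = 3.59 ha/h


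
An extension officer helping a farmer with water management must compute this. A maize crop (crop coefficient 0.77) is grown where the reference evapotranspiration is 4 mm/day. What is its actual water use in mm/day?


ETc = Kc * ET0
    = 0.77 * 4
    = 3.08 mm/day


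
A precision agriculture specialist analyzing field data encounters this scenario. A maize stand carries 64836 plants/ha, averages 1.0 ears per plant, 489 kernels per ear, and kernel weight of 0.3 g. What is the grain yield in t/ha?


Y = density * ears * kernels * kw
  = 64836 * 1.0 * 489 * 0.3 g/ha
  = 9511441.20 g/ha
  = 9511.44 kg/ha = 9.51 t/ha


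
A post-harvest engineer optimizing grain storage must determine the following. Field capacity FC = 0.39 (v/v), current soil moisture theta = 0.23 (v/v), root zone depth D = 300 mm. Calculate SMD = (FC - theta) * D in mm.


SMD = (FC - theta) * D
    = (0.39 - 0.23) * 300
    = 0.160 * 300
    = 48 mm


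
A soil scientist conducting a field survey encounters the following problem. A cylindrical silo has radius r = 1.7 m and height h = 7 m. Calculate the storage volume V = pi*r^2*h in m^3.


V = pi * r^2 * h
  = pi * 1.7^2 * 7
  = pi * 2.89 * 7
  = 63.55 m^3


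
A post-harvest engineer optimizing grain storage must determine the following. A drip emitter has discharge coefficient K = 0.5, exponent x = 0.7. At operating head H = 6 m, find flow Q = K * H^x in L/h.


Q = K * H^x
  = 0.5 * 6^0.7
  = 0.5 * 3.5051
  = 1.75 L/h


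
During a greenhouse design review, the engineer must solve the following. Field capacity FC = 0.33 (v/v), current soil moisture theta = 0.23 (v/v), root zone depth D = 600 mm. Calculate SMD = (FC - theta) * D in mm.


SMD = (FC - theta) * D
    = (0.33 - 0.23) * 600
    = 0.100 * 600
    = 60 mm


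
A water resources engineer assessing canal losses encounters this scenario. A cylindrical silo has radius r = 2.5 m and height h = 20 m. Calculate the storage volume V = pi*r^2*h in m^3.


V = pi * r^2 * h
  = pi * 2.5^2 * 20
  = pi * 6.25 * 20
  = 392.70 m^3


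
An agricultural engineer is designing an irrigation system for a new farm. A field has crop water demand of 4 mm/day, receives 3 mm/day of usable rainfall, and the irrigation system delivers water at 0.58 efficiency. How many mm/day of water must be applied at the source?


IWR = (ETc - Pe) / Ea
    = (4 - 3) / 0.58
    = 1 / 0.58
    = 1.72 mm/day


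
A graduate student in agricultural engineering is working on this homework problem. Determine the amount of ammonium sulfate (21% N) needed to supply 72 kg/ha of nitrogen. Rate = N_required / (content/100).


Rate = N_required / (N_content / 100)
     = 72 / (21 / 100)
     = 72 / 0.21
     = 342.86 kg/ha


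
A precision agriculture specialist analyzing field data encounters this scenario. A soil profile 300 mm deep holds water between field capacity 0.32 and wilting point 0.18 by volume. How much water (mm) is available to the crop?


AW = (FC - WP) * D
   = (0.32 - 0.18) * 300
   = 0.14 * 300
   = 42 mm


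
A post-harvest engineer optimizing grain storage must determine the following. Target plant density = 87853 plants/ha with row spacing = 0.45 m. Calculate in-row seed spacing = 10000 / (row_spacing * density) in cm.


spacing = 10000 / (row_sp * density)
        = 10000 / (0.45 * 87853)
        = 10000 / 39533.85
        = 0.25295 m = 25.29 cm


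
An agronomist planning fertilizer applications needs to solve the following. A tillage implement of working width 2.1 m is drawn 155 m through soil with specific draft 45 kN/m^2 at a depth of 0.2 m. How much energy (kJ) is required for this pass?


E = k * d * w * L
  = 45 * 0.2 * 2.1 * 155
  = 2929.50 kJ


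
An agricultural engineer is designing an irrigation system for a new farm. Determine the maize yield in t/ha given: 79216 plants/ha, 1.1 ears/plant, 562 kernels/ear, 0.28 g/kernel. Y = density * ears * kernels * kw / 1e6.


Y = density * ears * kernels * kw
  = 79216 * 1.1 * 562 * 0.28 g/ha
  = 13711972.74 g/ha
  = 13711.97 kg/ha = 13.71 t/ha


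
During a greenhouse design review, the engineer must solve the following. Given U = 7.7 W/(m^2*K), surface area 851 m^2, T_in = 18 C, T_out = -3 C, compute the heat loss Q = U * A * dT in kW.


dT = 18 - (-3) = 21 K
Q = U * A * dT
  = 7.7 * 851 * 21
  = 137606.70 W = 137.61 kW


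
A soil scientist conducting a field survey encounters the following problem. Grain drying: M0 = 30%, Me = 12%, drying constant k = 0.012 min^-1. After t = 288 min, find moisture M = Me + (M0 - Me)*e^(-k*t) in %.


M = Me + (M0 - Me) * e^(-k*t)
  = 12 + (30 - 12) * e^(-0.012*288)
  = 12 + 18 * e^(-3.456)
  = 12 + 18 * 0.03156
  = 12 + 0.5680
  = 12.57%


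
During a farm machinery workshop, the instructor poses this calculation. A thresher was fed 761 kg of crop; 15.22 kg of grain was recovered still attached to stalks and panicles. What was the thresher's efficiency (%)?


eta = (total - unthreshed) / total * 100
    = (761 - 15.22) / 761 * 100
    = 745.78 / 761 * 100
    = 98%


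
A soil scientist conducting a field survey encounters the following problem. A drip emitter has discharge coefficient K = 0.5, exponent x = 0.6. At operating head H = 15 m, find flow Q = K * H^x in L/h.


Q = K * H^x
  = 0.5 * 15^0.6
  = 0.5 * 5.0776
  = 2.54 L/h


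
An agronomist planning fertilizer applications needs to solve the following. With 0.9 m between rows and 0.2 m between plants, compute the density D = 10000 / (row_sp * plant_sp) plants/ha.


D = 10000 / (row_sp * plant_sp)
  = 10000 / (0.9 * 0.2)
  = 10000 / 0.1800
  = 55555.56 plants/ha
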